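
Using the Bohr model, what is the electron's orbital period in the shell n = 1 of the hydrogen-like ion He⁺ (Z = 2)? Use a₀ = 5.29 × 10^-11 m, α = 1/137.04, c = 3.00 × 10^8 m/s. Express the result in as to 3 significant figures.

38.0 as

r = n²a₀/Z = 1²·5.29 × 10^-11/2 = 2.65 × 10^-11 m
v = Zαc/n = 2·0.00730·3.00 × 10^8/1 = 4.38 × 10^6 m/s
T = 2πr/v = 3.80 × 10^-17 s = 38.0 as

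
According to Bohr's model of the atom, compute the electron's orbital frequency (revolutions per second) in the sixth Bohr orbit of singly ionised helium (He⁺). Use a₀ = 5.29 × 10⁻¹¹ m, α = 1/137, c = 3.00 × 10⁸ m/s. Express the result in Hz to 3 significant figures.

1.22 × 10¹⁴ Hz

r = n²a₀/Z = 9.52 × 10⁻¹⁰ m, v = Zαc/n = 7.30 × 10⁵ m/s
f = v/(2πr) = 1.22 × 10¹⁴ Hz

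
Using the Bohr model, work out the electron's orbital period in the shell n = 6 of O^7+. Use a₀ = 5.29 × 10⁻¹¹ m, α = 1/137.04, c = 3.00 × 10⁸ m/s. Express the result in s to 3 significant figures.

5.12 × 10⁻¹⁶ s

r = n²a₀/Z = 6²·5.29 × 10⁻¹¹/8 = 2.38 × 10⁻¹⁰ m
v = Zαc/n = 8·0.00730·3.00 × 10⁸/6 = 2.92 × 10⁶ m/s
T = 2πr/v = 5.12 × 10⁻¹⁶ s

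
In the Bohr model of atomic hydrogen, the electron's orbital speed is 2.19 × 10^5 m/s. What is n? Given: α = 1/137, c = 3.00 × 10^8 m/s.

v_n = Zαc/n ⇒ n = Zαc/v = 1 × 0.00730 × 3.00 × 10^8 / 2.19 × 10^5 ≈ 10.00
n = 10

10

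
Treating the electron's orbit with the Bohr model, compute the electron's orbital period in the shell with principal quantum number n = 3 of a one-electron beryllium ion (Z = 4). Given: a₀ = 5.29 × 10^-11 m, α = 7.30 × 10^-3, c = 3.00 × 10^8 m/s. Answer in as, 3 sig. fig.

r = n²a₀/Z = 3²·5.29 × 10^-11/4 = 1.19 × 10^-10 m
v = Zαc/n = 4·0.00730·3.00 × 10^8/3 = 2.92 × 10^6 m/s
T = 2πr/v = 2.56 × 10^-16 s = 256 as

256 as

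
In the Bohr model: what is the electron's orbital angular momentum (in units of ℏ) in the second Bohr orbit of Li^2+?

L_n = nℏ, so L/ℏ = n = 2.

2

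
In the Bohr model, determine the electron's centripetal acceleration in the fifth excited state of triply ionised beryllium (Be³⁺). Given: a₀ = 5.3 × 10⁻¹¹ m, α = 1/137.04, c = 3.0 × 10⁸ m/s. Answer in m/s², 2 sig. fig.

4.5 × 10²¹ m/s²

r = n²a₀/Z = 4.8 × 10⁻¹⁰ m, v = Zαc/n = 1.5 × 10⁶ m/s
a = v²/r = (1.5 × 10⁶)² / 4.8 × 10⁻¹⁰ = 4.5 × 10²¹ m/s²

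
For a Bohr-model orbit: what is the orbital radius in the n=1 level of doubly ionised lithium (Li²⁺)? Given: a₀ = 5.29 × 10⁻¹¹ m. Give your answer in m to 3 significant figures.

1.76 × 10⁻¹¹ m

r_n = n²a₀/Z = 1² × 5.29 × 10⁻¹¹ / 3
    = 1 × 5.29 × 10⁻¹¹ / 3 = 1.76 × 10⁻¹¹ m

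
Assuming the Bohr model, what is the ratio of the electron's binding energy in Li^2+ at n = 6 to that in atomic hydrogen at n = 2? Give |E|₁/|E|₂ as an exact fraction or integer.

|E| ∝ Z^2 · n^-2
|E|₁/|E|₂ = (3/1)^2 · (6/2)^-2 = 1

1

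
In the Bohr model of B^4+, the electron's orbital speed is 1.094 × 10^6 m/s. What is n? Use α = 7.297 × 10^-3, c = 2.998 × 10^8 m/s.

10

v_n = Zαc/n ⇒ n = Zαc/v = 5 × 0.007297 × 2.998 × 10^8 / 1.094 × 10^6 ≈ 10.00
n = 10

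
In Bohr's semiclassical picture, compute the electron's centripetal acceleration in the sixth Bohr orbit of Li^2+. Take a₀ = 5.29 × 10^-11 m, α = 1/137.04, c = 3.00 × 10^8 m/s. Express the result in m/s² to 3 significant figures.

1.89 × 10^21 m/s²

r = n²a₀/Z = 6.35 × 10^-10 m, v = Zαc/n = 1.09 × 10^6 m/s
a = v²/r = (1.09 × 10^6)² / 6.35 × 10^-10 = 1.89 × 10^21 m/s²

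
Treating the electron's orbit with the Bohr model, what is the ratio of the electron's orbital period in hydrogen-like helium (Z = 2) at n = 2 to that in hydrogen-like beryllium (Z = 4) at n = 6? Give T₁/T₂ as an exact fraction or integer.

4/27

T ∝ Z^-2 · n^3
T₁/T₂ = (2/4)^-2 · (2/6)^3 = 4/27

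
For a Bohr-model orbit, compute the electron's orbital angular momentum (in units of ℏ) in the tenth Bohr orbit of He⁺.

L_n = nℏ, so L/ℏ = n = 10.

10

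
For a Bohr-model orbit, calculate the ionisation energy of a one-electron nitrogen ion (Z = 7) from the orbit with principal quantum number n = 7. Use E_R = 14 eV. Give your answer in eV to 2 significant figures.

E_n = −E_R·Z²/n² = −14 × 7²/7² eV = -14 eV
Ionisation energy = −E_n = 14 eV

14 eV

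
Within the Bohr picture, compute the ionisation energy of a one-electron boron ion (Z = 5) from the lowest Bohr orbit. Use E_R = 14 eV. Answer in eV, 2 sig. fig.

E_n = −E_R·Z²/n² = −14 × 5²/1² eV = -350 eV
Ionisation energy = −E_n = 350 eV

350 eV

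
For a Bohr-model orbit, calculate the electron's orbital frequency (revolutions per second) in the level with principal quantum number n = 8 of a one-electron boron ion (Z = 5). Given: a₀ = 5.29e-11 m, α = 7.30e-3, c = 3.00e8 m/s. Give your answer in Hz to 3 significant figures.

3.22e14 Hz

r = n²a₀/Z = 6.77e-10 m, v = Zαc/n = 1.37e6 m/s
f = v/(2πr) = 3.22e14 Hz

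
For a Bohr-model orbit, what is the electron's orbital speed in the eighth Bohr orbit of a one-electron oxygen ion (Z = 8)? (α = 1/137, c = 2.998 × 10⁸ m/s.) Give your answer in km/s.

2188 km/s

v_n = Zαc/n = 8 × 0.007299 × 2.998 × 10⁸ / 8
    = 2188 km/s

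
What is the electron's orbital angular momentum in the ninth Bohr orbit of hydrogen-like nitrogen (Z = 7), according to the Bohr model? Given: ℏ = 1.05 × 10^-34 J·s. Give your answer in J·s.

L_n = nℏ = 9 × 1.05 × 10^-34 = 9.45 × 10^-34 J·s

9.45 × 10^-34 J·s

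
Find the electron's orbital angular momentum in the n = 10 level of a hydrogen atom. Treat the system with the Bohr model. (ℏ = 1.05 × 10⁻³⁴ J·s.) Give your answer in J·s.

1.05 × 10⁻³³ J·s

L_n = nℏ = 10 × 1.05 × 10⁻³⁴ = 1.05 × 10⁻³³ J·s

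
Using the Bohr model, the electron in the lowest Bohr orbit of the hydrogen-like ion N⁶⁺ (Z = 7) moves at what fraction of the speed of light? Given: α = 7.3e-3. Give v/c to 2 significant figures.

0.051

v_n = Zαc/n, so v/c = Zα/n = 7 × 0.0073 / 1 = 0.051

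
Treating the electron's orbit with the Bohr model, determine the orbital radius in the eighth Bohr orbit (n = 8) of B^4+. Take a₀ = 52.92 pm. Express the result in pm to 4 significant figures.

677.4 pm

r_n = n²a₀/Z = 8² × 52.92 / 5
    = 64 × 52.92 / 5 = 677.4 pm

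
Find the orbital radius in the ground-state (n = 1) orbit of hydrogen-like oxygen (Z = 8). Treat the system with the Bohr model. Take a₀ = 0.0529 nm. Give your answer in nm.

r_n = n²a₀/Z = 1² × 0.0529 / 8
    = 1 × 0.0529 / 8 = 0.00661 nm

0.00661 nm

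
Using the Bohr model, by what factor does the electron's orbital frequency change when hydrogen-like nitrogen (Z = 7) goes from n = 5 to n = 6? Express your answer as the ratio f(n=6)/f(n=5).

125/216

f ∝ Z^2 · n^-3; with Z fixed, f ∝ n^-3.
f(n=6)/f(n=5) = (6/5)^-3 = 125/216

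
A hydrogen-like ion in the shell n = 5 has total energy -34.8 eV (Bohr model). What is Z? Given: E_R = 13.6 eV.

8

E_n = −E_R Z²/n² ⇒ Z² = −E_n n²/E_R = 34.8 × 5² / 13.6 ≈ 63.97
Z = 8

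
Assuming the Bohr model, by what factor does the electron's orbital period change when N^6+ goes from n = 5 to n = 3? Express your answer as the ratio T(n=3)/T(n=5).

27/125

T ∝ Z^-2 · n^3; with Z fixed, T ∝ n^3.
T(n=3)/T(n=5) = (3/5)^3 = 27/125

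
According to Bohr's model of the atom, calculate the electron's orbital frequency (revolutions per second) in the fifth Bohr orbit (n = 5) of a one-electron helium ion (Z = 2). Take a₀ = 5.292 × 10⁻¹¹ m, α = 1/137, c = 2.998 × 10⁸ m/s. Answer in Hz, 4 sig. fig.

r = n²a₀/Z = 6.615 × 10⁻¹⁰ m, v = Zαc/n = 8.753 × 10⁵ m/s
f = v/(2πr) = 2.106 × 10¹⁴ Hz

2.106 × 10¹⁴ Hz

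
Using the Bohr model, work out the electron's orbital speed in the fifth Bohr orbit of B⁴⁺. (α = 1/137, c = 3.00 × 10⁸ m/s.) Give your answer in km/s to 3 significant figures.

2190 km/s

v_n = Zαc/n = 5 × 0.00730 × 3.00 × 10⁸ / 5
    = 2190 km/s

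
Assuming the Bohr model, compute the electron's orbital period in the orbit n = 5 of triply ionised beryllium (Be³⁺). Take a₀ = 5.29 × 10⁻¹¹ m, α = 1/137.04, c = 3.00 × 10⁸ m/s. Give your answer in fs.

1.19 fs

r = n²a₀/Z = 5²·5.29 × 10⁻¹¹/4 = 3.31 × 10⁻¹⁰ m
v = Zαc/n = 4·0.00730·3.00 × 10⁸/5 = 1.75 × 10⁶ m/s
T = 2πr/v = 1.19 × 10⁻¹⁵ s = 1.19 fs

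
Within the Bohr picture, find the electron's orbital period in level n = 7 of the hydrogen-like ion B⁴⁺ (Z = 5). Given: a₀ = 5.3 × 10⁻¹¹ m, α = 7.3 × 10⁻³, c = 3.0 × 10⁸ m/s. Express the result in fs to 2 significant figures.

r = n²a₀/Z = 7²·5.3 × 10⁻¹¹/5 = 5.2 × 10⁻¹⁰ m
v = Zαc/n = 5·0.0073·3.0 × 10⁸/7 = 1.6 × 10⁶ m/s
T = 2πr/v = 2.1 × 10⁻¹⁵ s = 2.1 fs

2.1 fs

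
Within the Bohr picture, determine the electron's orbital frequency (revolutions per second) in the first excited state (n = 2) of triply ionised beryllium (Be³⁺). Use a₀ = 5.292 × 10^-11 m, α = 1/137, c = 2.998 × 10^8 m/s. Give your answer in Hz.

r = n²a₀/Z = 5.292 × 10^-11 m, v = Zαc/n = 4.377 × 10^6 m/s
f = v/(2πr) = 1.316 × 10^16 Hz

1.316 × 10^16 Hz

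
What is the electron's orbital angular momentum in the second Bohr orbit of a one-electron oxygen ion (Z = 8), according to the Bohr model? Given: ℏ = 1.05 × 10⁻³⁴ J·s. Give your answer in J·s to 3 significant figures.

2.10 × 10⁻³⁴ J·s

L_n = nℏ = 2 × 1.05 × 10⁻³⁴ = 2.10 × 10⁻³⁴ J·s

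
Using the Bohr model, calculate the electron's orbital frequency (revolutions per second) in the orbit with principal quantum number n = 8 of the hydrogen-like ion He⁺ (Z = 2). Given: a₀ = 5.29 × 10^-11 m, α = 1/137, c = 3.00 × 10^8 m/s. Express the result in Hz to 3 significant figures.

r = n²a₀/Z = 1.69 × 10^-9 m, v = Zαc/n = 5.47 × 10^5 m/s
f = v/(2πr) = 5.15 × 10^13 Hz

5.15 × 10^13 Hz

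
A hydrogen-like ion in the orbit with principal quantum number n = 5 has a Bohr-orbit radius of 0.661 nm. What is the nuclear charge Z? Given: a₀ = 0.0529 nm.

2

r_n = n²a₀/Z ⇒ Z = n²a₀/r = 5² × 0.0529 / 0.661 ≈ 2.00
Z = 2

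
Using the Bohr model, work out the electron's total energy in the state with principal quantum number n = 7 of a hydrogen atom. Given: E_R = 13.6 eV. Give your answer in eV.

E_n = −E_R·Z²/n² = −13.6 × 1²/7² = -0.278 eV

-0.278 eV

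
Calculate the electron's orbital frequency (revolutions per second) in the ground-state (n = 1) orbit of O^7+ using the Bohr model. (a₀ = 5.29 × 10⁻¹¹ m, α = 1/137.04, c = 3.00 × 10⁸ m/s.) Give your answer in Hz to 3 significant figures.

r = n²a₀/Z = 6.61 × 10⁻¹² m, v = Zαc/n = 1.75 × 10⁷ m/s
f = v/(2πr) = 4.22 × 10¹⁷ Hz

4.22 × 10¹⁷ Hz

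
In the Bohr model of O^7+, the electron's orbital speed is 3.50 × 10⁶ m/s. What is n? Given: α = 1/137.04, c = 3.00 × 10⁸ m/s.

v_n = Zαc/n ⇒ n = Zαc/v = 8 × 0.00730 × 3.00 × 10⁸ / 3.50 × 10⁶ ≈ 5.00
n = 5

5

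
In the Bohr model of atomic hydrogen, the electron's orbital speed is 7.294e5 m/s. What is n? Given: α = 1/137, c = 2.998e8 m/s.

v_n = Zαc/n ⇒ n = Zαc/v = 1 × 0.007299 × 2.998e8 / 7.294e5 ≈ 3.00
n = 3

3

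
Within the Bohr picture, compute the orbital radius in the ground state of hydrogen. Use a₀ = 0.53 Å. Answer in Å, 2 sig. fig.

0.53 Å

r_n = n²a₀/Z = 1² × 0.53 / 1
    = 1 × 0.53 / 1 = 0.53 Å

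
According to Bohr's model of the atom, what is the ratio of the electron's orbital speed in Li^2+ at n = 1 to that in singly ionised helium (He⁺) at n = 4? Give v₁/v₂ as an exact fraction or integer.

6

v ∝ Z^1 · n^-1
v₁/v₂ = (3/2)^1 · (1/4)^-1 = 6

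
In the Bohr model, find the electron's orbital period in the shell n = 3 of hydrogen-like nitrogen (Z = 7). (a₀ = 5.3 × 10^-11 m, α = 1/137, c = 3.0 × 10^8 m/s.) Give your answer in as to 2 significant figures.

r = n²a₀/Z = 3²·5.3 × 10^-11/7 = 6.8 × 10^-11 m
v = Zαc/n = 7·0.0073·3.0 × 10^8/3 = 5.1 × 10^6 m/s
T = 2πr/v = 8.4 × 10^-17 s = 84 as

84 as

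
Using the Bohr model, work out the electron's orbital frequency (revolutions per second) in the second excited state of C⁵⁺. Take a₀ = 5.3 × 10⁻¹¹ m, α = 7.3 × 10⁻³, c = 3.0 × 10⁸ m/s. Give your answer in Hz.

r = n²a₀/Z = 8.0 × 10⁻¹¹ m, v = Zαc/n = 4.4 × 10⁶ m/s
f = v/(2πr) = 8.8 × 10¹⁵ Hz

8.8 × 10¹⁵ Hz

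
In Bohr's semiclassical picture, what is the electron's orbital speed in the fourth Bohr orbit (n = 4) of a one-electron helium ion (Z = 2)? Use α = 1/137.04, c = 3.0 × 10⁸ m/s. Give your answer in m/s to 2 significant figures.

v_n = Zαc/n = 2 × 0.0073 × 3.0 × 10⁸ / 4
    = 1.1 × 10⁶ m/s

1.1 × 10⁶ m/s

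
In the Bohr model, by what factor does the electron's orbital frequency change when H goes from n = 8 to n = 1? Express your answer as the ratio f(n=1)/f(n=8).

f ∝ Z^2 · n^-3; with Z fixed, f ∝ n^-3.
f(n=1)/f(n=8) = (1/8)^-3 = 512

512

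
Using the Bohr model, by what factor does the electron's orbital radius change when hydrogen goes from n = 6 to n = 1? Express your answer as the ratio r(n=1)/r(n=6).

r ∝ Z^-1 · n^2; with Z fixed, r ∝ n^2.
r(n=1)/r(n=6) = (1/6)^2 = 1/36

1/36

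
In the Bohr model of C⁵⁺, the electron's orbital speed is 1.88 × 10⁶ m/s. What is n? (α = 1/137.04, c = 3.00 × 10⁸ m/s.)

7

v_n = Zαc/n ⇒ n = Zαc/v = 6 × 0.00730 × 3.00 × 10⁸ / 1.88 × 10⁶ ≈ 6.99
n = 7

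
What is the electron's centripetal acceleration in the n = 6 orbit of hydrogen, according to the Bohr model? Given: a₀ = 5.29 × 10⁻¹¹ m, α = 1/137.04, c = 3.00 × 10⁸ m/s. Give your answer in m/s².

6.99 × 10¹⁹ m/s²

r = n²a₀/Z = 1.90 × 10⁻⁹ m, v = Zαc/n = 3.65 × 10⁵ m/s
a = v²/r = (3.65 × 10⁵)² / 1.90 × 10⁻⁹ = 6.99 × 10¹⁹ m/s²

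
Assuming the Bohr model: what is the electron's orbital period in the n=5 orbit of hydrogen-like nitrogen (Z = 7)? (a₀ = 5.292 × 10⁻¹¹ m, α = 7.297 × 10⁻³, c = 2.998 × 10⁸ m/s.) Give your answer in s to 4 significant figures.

3.877 × 10⁻¹⁶ s

r = n²a₀/Z = 5²·5.292 × 10⁻¹¹/7 = 1.890 × 10⁻¹⁰ m
v = Zαc/n = 7·0.007297·2.998 × 10⁸/5 = 3.063 × 10⁶ m/s
T = 2πr/v = 3.877 × 10⁻¹⁶ s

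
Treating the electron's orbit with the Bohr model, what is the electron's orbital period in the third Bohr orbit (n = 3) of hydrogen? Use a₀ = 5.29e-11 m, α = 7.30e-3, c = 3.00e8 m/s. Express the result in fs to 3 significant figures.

4.10 fs

r = n²a₀/Z = 3²·5.29e-11/1 = 4.76e-10 m
v = Zαc/n = 1·0.00730·3.00e8/3 = 7.30e5 m/s
T = 2πr/v = 4.10e-15 s = 4.10 fs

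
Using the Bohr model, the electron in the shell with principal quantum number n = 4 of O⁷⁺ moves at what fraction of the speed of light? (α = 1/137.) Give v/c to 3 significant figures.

v_n = Zαc/n, so v/c = Zα/n = 8 × 0.00730 / 4 = 0.0146

0.0146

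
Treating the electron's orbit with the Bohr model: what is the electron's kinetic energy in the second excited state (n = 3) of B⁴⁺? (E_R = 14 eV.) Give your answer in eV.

For a Coulomb orbit the virial theorem gives K = −E_n.
E_n = −E_R·Z²/n², so K = E_R·Z²/n² = 14 × 5²/3² = 39 eV

39 eV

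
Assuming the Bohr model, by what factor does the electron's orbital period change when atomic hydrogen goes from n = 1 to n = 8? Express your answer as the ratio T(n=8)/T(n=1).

T ∝ Z^-2 · n^3; with Z fixed, T ∝ n^3.
T(n=8)/T(n=1) = (8/1)^3 = 512

512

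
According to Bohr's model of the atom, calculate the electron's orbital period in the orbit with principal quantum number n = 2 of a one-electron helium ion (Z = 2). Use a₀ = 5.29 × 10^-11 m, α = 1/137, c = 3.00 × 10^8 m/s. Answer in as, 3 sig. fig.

r = n²a₀/Z = 2²·5.29 × 10^-11/2 = 1.06 × 10^-10 m
v = Zαc/n = 2·0.00730·3.00 × 10^8/2 = 2.19 × 10^6 m/s
T = 2πr/v = 3.04 × 10^-16 s = 304 as

304 as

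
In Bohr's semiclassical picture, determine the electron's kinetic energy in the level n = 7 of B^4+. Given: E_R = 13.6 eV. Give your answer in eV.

6.94 eV

For a Coulomb orbit the virial theorem gives K = −E_n.
E_n = −E_R·Z²/n², so K = E_R·Z²/n² = 13.6 × 5²/7² = 6.94 eV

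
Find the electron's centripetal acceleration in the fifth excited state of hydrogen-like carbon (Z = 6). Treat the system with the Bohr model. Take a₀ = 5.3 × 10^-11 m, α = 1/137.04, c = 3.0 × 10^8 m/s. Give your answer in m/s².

1.5 × 10^22 m/s²

r = n²a₀/Z = 3.2 × 10^-10 m, v = Zαc/n = 2.2 × 10^6 m/s
a = v²/r = (2.2 × 10^6)² / 3.2 × 10^-10 = 1.5 × 10^22 m/s²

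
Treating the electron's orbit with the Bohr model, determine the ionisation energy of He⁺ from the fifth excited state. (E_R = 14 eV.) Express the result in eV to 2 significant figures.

1.6 eV

E_n = −E_R·Z²/n² = −14 × 2²/6² eV = -1.6 eV
Ionisation energy = −E_n = 1.6 eV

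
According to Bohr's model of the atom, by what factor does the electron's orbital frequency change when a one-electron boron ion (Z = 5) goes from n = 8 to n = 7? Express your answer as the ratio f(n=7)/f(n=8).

512/343

f ∝ Z^2 · n^-3; with Z fixed, f ∝ n^-3.
f(n=7)/f(n=8) = (7/8)^-3 = 512/343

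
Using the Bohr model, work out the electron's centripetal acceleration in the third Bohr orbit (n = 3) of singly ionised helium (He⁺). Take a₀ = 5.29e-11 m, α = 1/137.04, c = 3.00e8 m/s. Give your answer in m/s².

r = n²a₀/Z = 2.38e-10 m, v = Zαc/n = 1.46e6 m/s
a = v²/r = (1.46e6)² / 2.38e-10 = 8.95e21 m/s²

8.95e21 m/s²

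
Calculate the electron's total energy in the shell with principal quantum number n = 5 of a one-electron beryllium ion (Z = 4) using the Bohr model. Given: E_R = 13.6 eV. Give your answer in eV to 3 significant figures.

-8.70 eV

E_n = −E_R·Z²/n² = −13.6 × 4²/5² = -8.70 eV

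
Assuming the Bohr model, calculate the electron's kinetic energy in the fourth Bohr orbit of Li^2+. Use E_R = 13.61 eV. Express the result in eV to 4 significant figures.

7.656 eV

For a Coulomb orbit the virial theorem gives K = −E_n.
E_n = −E_R·Z²/n², so K = E_R·Z²/n² = 13.61 × 3²/4² = 7.656 eV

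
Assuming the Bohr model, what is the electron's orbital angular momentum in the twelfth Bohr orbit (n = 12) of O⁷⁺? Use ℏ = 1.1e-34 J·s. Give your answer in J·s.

1.3e-33 J·s

L_n = nℏ = 12 × 1.1e-34 = 1.3e-33 J·s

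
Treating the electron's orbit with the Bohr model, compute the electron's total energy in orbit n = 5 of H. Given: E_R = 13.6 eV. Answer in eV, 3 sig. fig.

E_n = −E_R·Z²/n² = −13.6 × 1²/5² = -0.544 eV

-0.544 eV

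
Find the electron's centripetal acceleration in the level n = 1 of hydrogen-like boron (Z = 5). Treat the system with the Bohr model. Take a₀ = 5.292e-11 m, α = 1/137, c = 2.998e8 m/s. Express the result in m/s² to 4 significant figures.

1.131e25 m/s²

r = n²a₀/Z = 1.058e-11 m, v = Zαc/n = 1.094e7 m/s
a = v²/r = (1.094e7)² / 1.058e-11 = 1.131e25 m/s²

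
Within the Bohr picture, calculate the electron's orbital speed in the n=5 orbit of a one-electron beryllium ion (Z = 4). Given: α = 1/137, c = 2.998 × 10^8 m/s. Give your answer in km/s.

v_n = Zαc/n = 4 × 0.007299 × 2.998 × 10^8 / 5
    = 1751 km/s

1751 km/s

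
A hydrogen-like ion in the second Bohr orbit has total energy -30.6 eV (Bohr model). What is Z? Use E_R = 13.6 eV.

3

E_n = −E_R Z²/n² ⇒ Z² = −E_n n²/E_R = 30.6 × 2² / 13.6 ≈ 9.00
Z = 3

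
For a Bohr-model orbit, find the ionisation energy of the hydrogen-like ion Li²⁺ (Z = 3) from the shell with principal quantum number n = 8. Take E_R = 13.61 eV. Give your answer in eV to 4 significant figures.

E_n = −E_R·Z²/n² = −13.61 × 3²/8² eV = -1.914 eV
Ionisation energy = −E_n = 1.914 eV

1.914 eV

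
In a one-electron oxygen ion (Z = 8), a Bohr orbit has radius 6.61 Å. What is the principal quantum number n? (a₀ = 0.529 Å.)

10

r_n = n²a₀/Z ⇒ n² = rZ/a₀ = 6.61 × 8 / 0.529 ≈ 99.96
n = 10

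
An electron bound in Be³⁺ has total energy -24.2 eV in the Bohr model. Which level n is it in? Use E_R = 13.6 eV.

3

E_n = −E_R Z²/n² ⇒ n² = E_R Z²/(−E_n) = 13.6 × 4² / 24.2 ≈ 8.99
n = 3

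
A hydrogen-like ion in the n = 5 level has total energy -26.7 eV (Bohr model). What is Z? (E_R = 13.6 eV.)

7

E_n = −E_R Z²/n² ⇒ Z² = −E_n n²/E_R = 26.7 × 5² / 13.6 ≈ 49.08
Z = 7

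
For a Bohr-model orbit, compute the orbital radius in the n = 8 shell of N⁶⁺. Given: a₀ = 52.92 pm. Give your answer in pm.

r_n = n²a₀/Z = 8² × 52.92 / 7
    = 64 × 52.92 / 7 = 483.8 pm

483.8 pm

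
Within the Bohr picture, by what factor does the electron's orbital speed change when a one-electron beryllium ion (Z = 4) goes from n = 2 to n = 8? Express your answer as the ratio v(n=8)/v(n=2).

1/4

v ∝ Z^1 · n^-1; with Z fixed, v ∝ n^-1.
v(n=8)/v(n=2) = (8/2)^-1 = 1/4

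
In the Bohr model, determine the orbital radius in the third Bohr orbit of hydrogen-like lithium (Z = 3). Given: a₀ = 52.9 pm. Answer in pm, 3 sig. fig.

r_n = n²a₀/Z = 3² × 52.9 / 3
    = 9 × 52.9 / 3 = 159 pm

159 pm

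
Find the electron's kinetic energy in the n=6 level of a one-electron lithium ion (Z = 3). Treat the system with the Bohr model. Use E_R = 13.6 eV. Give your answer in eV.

3.40 eV

For a Coulomb orbit the virial theorem gives K = −E_n.
E_n = −E_R·Z²/n², so K = E_R·Z²/n² = 13.6 × 3²/6² = 3.40 eV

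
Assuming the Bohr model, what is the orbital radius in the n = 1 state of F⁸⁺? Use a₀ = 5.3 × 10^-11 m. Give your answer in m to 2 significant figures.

5.9 × 10^-12 m

r_n = n²a₀/Z = 1² × 5.3 × 10^-11 / 9
    = 1 × 5.3 × 10^-11 / 9 = 5.9 × 10^-12 m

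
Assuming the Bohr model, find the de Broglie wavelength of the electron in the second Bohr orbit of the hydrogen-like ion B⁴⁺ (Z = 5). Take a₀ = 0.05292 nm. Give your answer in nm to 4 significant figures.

0.1330 nm

The Bohr quantisation condition is nλ = 2πr_n.
r_n = n²a₀/Z = 0.04234 nm
λ = 2πr_n/n = 2π·0.04234/2 = 0.1330 nm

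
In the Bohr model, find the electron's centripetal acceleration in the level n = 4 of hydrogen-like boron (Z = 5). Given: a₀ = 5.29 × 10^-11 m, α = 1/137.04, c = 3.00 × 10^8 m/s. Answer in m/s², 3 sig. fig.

4.42 × 10^22 m/s²

r = n²a₀/Z = 1.69 × 10^-10 m, v = Zαc/n = 2.74 × 10^6 m/s
a = v²/r = (2.74 × 10^6)² / 1.69 × 10^-10 = 4.42 × 10^22 m/s²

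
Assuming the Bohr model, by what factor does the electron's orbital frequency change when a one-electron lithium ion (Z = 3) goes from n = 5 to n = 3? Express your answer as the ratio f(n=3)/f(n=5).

125/27

f ∝ Z^2 · n^-3; with Z fixed, f ∝ n^-3.
f(n=3)/f(n=5) = (3/5)^-3 = 125/27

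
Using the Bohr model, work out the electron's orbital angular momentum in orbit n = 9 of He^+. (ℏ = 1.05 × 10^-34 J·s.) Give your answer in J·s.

L_n = nℏ = 9 × 1.05 × 10^-34 = 9.45 × 10^-34 J·s

9.45 × 10^-34 J·s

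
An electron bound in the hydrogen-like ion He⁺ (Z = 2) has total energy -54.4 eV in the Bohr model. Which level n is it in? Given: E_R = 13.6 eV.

E_n = −E_R Z²/n² ⇒ n² = E_R Z²/(−E_n) = 13.6 × 2² / 54.4 ≈ 1.00
n = 1

1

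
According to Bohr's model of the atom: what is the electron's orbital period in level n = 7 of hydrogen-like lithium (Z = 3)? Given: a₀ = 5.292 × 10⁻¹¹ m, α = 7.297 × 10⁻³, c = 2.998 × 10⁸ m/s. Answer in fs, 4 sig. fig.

r = n²a₀/Z = 7²·5.292 × 10⁻¹¹/3 = 8.644 × 10⁻¹⁰ m
v = Zαc/n = 3·0.007297·2.998 × 10⁸/7 = 9.376 × 10⁵ m/s
T = 2πr/v = 5.793 × 10⁻¹⁵ s = 5.793 fs

5.793 fs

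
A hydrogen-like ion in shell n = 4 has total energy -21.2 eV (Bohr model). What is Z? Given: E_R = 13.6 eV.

E_n = −E_R Z²/n² ⇒ Z² = −E_n n²/E_R = 21.2 × 4² / 13.6 ≈ 24.94
Z = 5

5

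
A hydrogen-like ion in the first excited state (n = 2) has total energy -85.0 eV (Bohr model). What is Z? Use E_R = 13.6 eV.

5

E_n = −E_R Z²/n² ⇒ Z² = −E_n n²/E_R = 85.0 × 2² / 13.6 ≈ 25.00
Z = 5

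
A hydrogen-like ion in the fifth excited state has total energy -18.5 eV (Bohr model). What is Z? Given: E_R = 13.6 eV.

E_n = −E_R Z²/n² ⇒ Z² = −E_n n²/E_R = 18.5 × 6² / 13.6 ≈ 48.97
Z = 7

7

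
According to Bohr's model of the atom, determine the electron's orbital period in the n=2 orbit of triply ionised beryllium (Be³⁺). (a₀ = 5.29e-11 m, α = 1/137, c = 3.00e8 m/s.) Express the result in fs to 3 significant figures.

r = n²a₀/Z = 2²·5.29e-11/4 = 5.29e-11 m
v = Zαc/n = 4·0.00730·3.00e8/2 = 4.38e6 m/s
T = 2πr/v = 7.59e-17 s = 0.0759 fs

0.0759 fs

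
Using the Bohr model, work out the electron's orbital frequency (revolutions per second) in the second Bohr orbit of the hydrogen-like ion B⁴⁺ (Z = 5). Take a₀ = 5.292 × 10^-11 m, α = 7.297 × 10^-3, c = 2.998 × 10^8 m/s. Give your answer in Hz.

2.056 × 10^16 Hz

r = n²a₀/Z = 4.234 × 10^-11 m, v = Zαc/n = 5.469 × 10^6 m/s
f = v/(2πr) = 2.056 × 10^16 Hz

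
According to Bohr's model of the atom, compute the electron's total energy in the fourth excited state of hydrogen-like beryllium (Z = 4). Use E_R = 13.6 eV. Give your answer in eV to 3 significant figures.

-8.70 eV

E_n = −E_R·Z²/n² = −13.6 × 4²/5² = -8.70 eV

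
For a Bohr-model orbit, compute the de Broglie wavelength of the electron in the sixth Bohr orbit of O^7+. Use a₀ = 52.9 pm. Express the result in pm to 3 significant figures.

249 pm

The Bohr quantisation condition is nλ = 2πr_n.
r_n = n²a₀/Z = 238 pm
λ = 2πr_n/n = 2π·238/6 = 249 pm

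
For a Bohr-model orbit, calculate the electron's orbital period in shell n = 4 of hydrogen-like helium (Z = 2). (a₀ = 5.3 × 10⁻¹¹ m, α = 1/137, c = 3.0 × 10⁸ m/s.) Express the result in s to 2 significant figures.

2.4 × 10⁻¹⁵ s

r = n²a₀/Z = 4²·5.3 × 10⁻¹¹/2 = 4.2 × 10⁻¹⁰ m
v = Zαc/n = 2·0.0073·3.0 × 10⁸/4 = 1.1 × 10⁶ m/s
T = 2πr/v = 2.4 × 10⁻¹⁵ s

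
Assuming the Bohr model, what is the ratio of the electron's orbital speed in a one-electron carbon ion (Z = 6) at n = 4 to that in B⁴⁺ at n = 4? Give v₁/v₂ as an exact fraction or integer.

6/5

v ∝ Z^1 · n^-1
v₁/v₂ = (6/5)^1 · (4/4)^-1 = 6/5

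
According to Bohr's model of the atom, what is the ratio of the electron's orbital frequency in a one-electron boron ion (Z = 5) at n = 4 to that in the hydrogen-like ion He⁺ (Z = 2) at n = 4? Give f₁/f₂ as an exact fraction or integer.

25/4

f ∝ Z^2 · n^-3
f₁/f₂ = (5/2)^2 · (4/4)^-3 = 25/4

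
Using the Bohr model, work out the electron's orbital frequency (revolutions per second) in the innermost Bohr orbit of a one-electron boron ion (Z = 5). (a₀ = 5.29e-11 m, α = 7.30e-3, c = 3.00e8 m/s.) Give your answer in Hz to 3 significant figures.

1.65e17 Hz

r = n²a₀/Z = 1.06e-11 m, v = Zαc/n = 1.09e7 m/s
f = v/(2πr) = 1.65e17 Hz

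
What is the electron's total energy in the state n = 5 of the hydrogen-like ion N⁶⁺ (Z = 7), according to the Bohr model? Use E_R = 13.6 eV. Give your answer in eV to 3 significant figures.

E_n = −E_R·Z²/n² = −13.6 × 7²/5² = -26.7 eV

-26.7 eV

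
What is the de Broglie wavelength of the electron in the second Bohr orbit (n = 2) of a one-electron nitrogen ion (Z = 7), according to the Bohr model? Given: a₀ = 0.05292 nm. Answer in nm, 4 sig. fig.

The Bohr quantisation condition is nλ = 2πr_n.
r_n = n²a₀/Z = 0.03024 nm
λ = 2πr_n/n = 2π·0.03024/2 = 0.09500 nm

0.09500 nm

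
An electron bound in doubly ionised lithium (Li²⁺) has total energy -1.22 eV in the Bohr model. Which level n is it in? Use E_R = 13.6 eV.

10

E_n = −E_R Z²/n² ⇒ n² = E_R Z²/(−E_n) = 13.6 × 3² / 1.22 ≈ 100.33
n = 10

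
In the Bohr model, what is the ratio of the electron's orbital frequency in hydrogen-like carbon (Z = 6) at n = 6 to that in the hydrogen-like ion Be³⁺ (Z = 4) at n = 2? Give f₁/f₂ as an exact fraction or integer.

f ∝ Z^2 · n^-3
f₁/f₂ = (6/4)^2 · (6/2)^-3 = 1/12

1/12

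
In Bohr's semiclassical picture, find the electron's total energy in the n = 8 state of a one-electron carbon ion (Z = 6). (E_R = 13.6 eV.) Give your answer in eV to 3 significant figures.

E_n = −E_R·Z²/n² = −13.6 × 6²/8² = -7.65 eV

-7.65 eV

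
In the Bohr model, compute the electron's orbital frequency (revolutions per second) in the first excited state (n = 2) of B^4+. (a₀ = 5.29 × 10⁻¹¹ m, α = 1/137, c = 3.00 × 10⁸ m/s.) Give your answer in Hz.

2.06 × 10¹⁶ Hz

r = n²a₀/Z = 4.23 × 10⁻¹¹ m, v = Zαc/n = 5.47 × 10⁶ m/s
f = v/(2πr) = 2.06 × 10¹⁶ Hz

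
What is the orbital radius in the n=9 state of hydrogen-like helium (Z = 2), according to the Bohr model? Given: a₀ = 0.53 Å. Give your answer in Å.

r_n = n²a₀/Z = 9² × 0.53 / 2
    = 81 × 0.53 / 2 = 21 Å

21 Å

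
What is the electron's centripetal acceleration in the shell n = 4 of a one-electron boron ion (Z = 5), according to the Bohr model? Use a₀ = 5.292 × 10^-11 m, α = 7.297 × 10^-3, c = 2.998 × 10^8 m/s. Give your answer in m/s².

4.416 × 10^22 m/s²

r = n²a₀/Z = 1.693 × 10^-10 m, v = Zαc/n = 2.735 × 10^6 m/s
a = v²/r = (2.735 × 10^6)² / 1.693 × 10^-10 = 4.416 × 10^22 m/s²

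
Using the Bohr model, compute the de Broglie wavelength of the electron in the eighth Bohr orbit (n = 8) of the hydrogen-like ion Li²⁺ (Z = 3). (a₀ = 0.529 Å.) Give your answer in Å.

The Bohr quantisation condition is nλ = 2πr_n.
r_n = n²a₀/Z = 11.3 Å
λ = 2πr_n/n = 2π·11.3/8 = 8.86 Å

8.86 Å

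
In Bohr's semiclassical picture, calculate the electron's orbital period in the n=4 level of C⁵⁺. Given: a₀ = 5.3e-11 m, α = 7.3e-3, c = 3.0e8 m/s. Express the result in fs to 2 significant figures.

0.27 fs

r = n²a₀/Z = 4²·5.3e-11/6 = 1.4e-10 m
v = Zαc/n = 6·0.0073·3.0e8/4 = 3.3e6 m/s
T = 2πr/v = 2.7e-16 s = 0.27 fs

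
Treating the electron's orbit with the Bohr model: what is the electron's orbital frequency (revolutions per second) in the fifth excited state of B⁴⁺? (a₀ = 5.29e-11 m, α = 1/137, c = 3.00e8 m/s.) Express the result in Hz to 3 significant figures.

7.63e14 Hz

r = n²a₀/Z = 3.81e-10 m, v = Zαc/n = 1.82e6 m/s
f = v/(2πr) = 7.63e14 Hz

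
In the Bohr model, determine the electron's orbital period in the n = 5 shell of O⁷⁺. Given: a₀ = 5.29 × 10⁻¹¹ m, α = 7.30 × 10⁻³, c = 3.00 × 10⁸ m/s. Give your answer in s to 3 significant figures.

2.96 × 10⁻¹⁶ s

r = n²a₀/Z = 5²·5.29 × 10⁻¹¹/8 = 1.65 × 10⁻¹⁰ m
v = Zαc/n = 8·0.00730·3.00 × 10⁸/5 = 3.50 × 10⁶ m/s
T = 2πr/v = 2.96 × 10⁻¹⁶ s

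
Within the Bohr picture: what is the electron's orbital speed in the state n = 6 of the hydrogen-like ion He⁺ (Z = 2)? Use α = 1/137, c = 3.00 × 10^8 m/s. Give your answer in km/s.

v_n = Zαc/n = 2 × 0.00730 × 3.00 × 10^8 / 6
    = 730 km/s

730 km/s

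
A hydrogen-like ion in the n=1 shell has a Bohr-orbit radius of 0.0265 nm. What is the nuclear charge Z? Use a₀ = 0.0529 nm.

r_n = n²a₀/Z ⇒ Z = n²a₀/r = 1² × 0.0529 / 0.0265 ≈ 2.00
Z = 2

2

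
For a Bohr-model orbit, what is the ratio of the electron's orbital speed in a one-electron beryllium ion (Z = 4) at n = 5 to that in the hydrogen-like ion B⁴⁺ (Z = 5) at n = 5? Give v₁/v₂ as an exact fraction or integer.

4/5

v ∝ Z^1 · n^-1
v₁/v₂ = (4/5)^1 · (5/5)^-1 = 4/5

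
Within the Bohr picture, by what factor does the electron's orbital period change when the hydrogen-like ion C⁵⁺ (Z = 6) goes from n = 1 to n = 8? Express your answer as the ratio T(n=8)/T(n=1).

T ∝ Z^-2 · n^3; with Z fixed, T ∝ n^3.
T(n=8)/T(n=1) = (8/1)^3 = 512

512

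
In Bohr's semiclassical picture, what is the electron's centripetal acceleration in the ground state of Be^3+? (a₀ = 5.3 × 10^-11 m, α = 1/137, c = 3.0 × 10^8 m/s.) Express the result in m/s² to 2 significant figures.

r = n²a₀/Z = 1.3 × 10^-11 m, v = Zαc/n = 8.8 × 10^6 m/s
a = v²/r = (8.8 × 10^6)² / 1.3 × 10^-11 = 5.8 × 10^24 m/s²

5.8 × 10^24 m/s²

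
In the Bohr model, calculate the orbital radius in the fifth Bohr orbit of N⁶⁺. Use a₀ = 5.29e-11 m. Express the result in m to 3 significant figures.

r_n = n²a₀/Z = 5² × 5.29e-11 / 7
    = 25 × 5.29e-11 / 7 = 1.89e-10 m

1.89e-10 m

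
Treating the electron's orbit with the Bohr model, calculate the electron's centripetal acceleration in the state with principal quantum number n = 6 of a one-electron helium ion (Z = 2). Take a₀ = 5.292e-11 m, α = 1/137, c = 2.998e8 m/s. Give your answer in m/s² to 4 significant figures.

r = n²a₀/Z = 9.526e-10 m, v = Zαc/n = 7.294e5 m/s
a = v²/r = (7.294e5)² / 9.526e-10 = 5.586e20 m/s²

5.586e20 m/s²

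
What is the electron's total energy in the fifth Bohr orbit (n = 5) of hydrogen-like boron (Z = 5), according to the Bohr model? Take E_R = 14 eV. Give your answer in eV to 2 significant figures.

E_n = −E_R·Z²/n² = −14 × 5²/5² = -14 eV

-14 eV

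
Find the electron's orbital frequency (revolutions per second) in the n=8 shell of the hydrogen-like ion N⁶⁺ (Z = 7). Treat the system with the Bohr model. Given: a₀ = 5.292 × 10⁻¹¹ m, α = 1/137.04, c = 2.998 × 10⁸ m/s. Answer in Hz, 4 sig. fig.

r = n²a₀/Z = 4.838 × 10⁻¹⁰ m, v = Zαc/n = 1.914 × 10⁶ m/s
f = v/(2πr) = 6.297 × 10¹⁴ Hz

6.297 × 10¹⁴ Hz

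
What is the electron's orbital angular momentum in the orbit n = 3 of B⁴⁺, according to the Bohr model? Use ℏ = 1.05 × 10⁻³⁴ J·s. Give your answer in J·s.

3.15 × 10⁻³⁴ J·s

L_n = nℏ = 3 × 1.05 × 10⁻³⁴ = 3.15 × 10⁻³⁴ J·s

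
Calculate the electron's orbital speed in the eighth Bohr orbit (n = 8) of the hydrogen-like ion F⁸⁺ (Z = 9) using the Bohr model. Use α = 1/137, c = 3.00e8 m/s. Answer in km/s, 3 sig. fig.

v_n = Zαc/n = 9 × 0.00730 × 3.00e8 / 8
    = 2460 km/s

2460 km/s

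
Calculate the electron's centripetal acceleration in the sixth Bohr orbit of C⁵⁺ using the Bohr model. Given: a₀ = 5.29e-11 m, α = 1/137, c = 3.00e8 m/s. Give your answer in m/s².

1.51e22 m/s²

r = n²a₀/Z = 3.17e-10 m, v = Zαc/n = 2.19e6 m/s
a = v²/r = (2.19e6)² / 3.17e-10 = 1.51e22 m/s²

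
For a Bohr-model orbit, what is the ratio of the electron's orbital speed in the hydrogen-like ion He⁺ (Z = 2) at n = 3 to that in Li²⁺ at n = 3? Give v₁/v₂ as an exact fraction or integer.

2/3

v ∝ Z^1 · n^-1
v₁/v₂ = (2/3)^1 · (3/3)^-1 = 2/3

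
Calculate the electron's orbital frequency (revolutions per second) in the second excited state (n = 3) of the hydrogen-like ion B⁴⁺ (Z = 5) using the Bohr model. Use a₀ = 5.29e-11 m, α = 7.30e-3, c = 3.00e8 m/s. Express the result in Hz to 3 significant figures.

r = n²a₀/Z = 9.52e-11 m, v = Zαc/n = 3.65e6 m/s
f = v/(2πr) = 6.10e15 Hz

6.10e15 Hz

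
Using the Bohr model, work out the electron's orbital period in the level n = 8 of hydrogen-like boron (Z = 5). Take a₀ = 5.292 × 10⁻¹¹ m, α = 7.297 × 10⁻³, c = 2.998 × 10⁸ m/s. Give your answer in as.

3113 as

r = n²a₀/Z = 8²·5.292 × 10⁻¹¹/5 = 6.774 × 10⁻¹⁰ m
v = Zαc/n = 5·0.007297·2.998 × 10⁸/8 = 1.367 × 10⁶ m/s
T = 2πr/v = 3.113 × 10⁻¹⁵ s = 3113 as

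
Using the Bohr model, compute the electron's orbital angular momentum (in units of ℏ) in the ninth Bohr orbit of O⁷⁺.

9

L_n = nℏ, so L/ℏ = n = 9.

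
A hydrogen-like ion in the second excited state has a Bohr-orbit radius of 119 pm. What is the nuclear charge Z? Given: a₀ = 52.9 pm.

r_n = n²a₀/Z ⇒ Z = n²a₀/r = 3² × 52.9 / 119 ≈ 4.00
Z = 4

4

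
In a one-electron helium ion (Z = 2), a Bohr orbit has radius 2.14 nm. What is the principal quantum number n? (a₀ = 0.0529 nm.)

r_n = n²a₀/Z ⇒ n² = rZ/a₀ = 2.14 × 2 / 0.0529 ≈ 80.91
n = 9

9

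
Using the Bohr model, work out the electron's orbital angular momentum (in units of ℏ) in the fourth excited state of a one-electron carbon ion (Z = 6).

5

L_n = nℏ, so L/ℏ = n = 5.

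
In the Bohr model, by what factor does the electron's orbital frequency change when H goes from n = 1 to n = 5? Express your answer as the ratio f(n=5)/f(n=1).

f ∝ Z^2 · n^-3; with Z fixed, f ∝ n^-3.
f(n=5)/f(n=1) = (5/1)^-3 = 1/125

1/125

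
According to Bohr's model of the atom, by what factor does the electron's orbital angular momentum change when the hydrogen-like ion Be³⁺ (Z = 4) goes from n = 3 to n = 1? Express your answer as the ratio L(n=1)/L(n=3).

1/3

L = nℏ depends only on n, so L ∝ n.
L(n=1)/L(n=3) = (1/3)^1 = 1/3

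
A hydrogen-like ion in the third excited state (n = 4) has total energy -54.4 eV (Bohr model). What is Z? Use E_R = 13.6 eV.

E_n = −E_R Z²/n² ⇒ Z² = −E_n n²/E_R = 54.4 × 4² / 13.6 ≈ 64.00
Z = 8

8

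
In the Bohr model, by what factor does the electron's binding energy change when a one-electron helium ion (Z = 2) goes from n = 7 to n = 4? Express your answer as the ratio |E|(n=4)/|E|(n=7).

49/16

|E| ∝ Z^2 · n^-2; with Z fixed, |E| ∝ n^-2.
|E|(n=4)/|E|(n=7) = (4/7)^-2 = 49/16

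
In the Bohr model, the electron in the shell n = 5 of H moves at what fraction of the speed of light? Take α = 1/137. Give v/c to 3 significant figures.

v_n = Zαc/n, so v/c = Zα/n = 1 × 0.00730 / 5 = 0.00146

0.00146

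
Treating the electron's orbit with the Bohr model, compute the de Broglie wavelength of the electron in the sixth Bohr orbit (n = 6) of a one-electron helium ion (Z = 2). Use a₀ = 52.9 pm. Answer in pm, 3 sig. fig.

The Bohr quantisation condition is nλ = 2πr_n.
r_n = n²a₀/Z = 952 pm
λ = 2πr_n/n = 2π·952/6 = 997 pm

997 pm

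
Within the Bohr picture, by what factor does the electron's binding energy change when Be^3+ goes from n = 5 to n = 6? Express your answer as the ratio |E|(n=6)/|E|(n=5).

25/36

|E| ∝ Z^2 · n^-2; with Z fixed, |E| ∝ n^-2.
|E|(n=6)/|E|(n=5) = (6/5)^-2 = 25/36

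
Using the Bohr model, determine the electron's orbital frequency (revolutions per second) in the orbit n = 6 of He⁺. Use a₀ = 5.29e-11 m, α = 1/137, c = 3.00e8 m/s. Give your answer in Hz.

1.22e14 Hz

r = n²a₀/Z = 9.52e-10 m, v = Zαc/n = 7.30e5 m/s
f = v/(2πr) = 1.22e14 Hz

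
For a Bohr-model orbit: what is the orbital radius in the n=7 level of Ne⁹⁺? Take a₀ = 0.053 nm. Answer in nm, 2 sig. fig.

r_n = n²a₀/Z = 7² × 0.053 / 10
    = 49 × 0.053 / 10 = 0.26 nm

0.26 nm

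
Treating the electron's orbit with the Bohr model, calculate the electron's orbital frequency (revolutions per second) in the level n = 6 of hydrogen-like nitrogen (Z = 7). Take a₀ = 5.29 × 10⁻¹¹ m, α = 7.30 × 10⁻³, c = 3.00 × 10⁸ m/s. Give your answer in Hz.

r = n²a₀/Z = 2.72 × 10⁻¹⁰ m, v = Zαc/n = 2.56 × 10⁶ m/s
f = v/(2πr) = 1.49 × 10¹⁵ Hz

1.49 × 10¹⁵ Hz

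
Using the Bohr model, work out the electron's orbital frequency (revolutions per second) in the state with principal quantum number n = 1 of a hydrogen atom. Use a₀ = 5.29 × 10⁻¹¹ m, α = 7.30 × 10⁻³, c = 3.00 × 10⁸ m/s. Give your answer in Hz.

r = n²a₀/Z = 5.29 × 10⁻¹¹ m, v = Zαc/n = 2.19 × 10⁶ m/s
f = v/(2πr) = 6.59 × 10¹⁵ Hz

6.59 × 10¹⁵ Hz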